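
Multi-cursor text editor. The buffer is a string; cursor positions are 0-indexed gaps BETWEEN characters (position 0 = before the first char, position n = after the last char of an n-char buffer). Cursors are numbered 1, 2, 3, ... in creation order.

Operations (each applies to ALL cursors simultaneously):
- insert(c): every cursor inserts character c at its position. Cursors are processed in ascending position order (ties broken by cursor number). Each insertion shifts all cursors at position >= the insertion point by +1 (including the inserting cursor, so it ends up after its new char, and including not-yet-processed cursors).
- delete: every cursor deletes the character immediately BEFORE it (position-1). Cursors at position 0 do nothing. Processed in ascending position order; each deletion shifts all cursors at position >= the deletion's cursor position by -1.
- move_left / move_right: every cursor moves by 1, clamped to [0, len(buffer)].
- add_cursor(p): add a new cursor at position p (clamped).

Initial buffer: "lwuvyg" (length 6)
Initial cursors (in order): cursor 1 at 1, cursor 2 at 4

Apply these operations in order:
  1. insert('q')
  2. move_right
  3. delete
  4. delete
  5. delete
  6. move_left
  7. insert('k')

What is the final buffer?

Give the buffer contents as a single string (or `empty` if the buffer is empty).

Answer: kkug

Derivation:
After op 1 (insert('q')): buffer="lqwuvqyg" (len 8), cursors c1@2 c2@6, authorship .1...2..
After op 2 (move_right): buffer="lqwuvqyg" (len 8), cursors c1@3 c2@7, authorship .1...2..
After op 3 (delete): buffer="lquvqg" (len 6), cursors c1@2 c2@5, authorship .1..2.
After op 4 (delete): buffer="luvg" (len 4), cursors c1@1 c2@3, authorship ....
After op 5 (delete): buffer="ug" (len 2), cursors c1@0 c2@1, authorship ..
After op 6 (move_left): buffer="ug" (len 2), cursors c1@0 c2@0, authorship ..
After op 7 (insert('k')): buffer="kkug" (len 4), cursors c1@2 c2@2, authorship 12..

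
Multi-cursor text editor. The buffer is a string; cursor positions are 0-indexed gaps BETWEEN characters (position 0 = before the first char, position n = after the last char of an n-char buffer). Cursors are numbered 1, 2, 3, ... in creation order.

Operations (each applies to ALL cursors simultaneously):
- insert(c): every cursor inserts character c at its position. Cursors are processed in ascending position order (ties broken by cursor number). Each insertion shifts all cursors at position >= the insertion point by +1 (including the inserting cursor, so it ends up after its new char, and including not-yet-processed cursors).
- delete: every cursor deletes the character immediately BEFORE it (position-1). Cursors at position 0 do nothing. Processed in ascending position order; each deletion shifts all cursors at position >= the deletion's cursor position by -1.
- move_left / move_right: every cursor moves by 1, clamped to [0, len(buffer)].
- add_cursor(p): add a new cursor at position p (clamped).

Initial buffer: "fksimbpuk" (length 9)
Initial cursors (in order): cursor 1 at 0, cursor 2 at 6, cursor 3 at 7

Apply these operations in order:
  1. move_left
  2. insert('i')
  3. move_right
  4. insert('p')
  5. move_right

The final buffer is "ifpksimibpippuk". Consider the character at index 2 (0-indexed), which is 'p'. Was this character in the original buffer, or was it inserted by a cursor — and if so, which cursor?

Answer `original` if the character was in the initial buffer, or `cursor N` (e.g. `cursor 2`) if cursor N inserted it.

Answer: cursor 1

Derivation:
After op 1 (move_left): buffer="fksimbpuk" (len 9), cursors c1@0 c2@5 c3@6, authorship .........
After op 2 (insert('i')): buffer="ifksimibipuk" (len 12), cursors c1@1 c2@7 c3@9, authorship 1.....2.3...
After op 3 (move_right): buffer="ifksimibipuk" (len 12), cursors c1@2 c2@8 c3@10, authorship 1.....2.3...
After op 4 (insert('p')): buffer="ifpksimibpippuk" (len 15), cursors c1@3 c2@10 c3@13, authorship 1.1....2.23.3..
After op 5 (move_right): buffer="ifpksimibpippuk" (len 15), cursors c1@4 c2@11 c3@14, authorship 1.1....2.23.3..
Authorship (.=original, N=cursor N): 1 . 1 . . . . 2 . 2 3 . 3 . .
Index 2: author = 1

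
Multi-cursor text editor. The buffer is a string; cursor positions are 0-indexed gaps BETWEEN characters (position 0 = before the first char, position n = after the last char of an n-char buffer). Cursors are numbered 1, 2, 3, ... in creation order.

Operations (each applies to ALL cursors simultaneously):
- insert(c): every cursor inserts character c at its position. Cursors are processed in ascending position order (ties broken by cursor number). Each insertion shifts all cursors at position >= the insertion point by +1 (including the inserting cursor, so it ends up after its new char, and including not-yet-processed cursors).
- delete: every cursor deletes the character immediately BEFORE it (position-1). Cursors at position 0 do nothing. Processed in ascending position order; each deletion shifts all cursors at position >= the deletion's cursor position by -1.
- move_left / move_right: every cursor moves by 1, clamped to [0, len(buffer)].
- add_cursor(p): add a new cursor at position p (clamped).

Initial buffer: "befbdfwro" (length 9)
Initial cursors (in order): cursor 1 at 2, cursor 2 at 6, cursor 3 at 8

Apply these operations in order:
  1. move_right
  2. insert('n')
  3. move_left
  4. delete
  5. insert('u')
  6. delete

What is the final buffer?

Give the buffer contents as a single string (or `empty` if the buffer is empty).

Answer: benbdfnrn

Derivation:
After op 1 (move_right): buffer="befbdfwro" (len 9), cursors c1@3 c2@7 c3@9, authorship .........
After op 2 (insert('n')): buffer="befnbdfwnron" (len 12), cursors c1@4 c2@9 c3@12, authorship ...1....2..3
After op 3 (move_left): buffer="befnbdfwnron" (len 12), cursors c1@3 c2@8 c3@11, authorship ...1....2..3
After op 4 (delete): buffer="benbdfnrn" (len 9), cursors c1@2 c2@6 c3@8, authorship ..1...2.3
After op 5 (insert('u')): buffer="beunbdfunrun" (len 12), cursors c1@3 c2@8 c3@11, authorship ..11...22.33
After op 6 (delete): buffer="benbdfnrn" (len 9), cursors c1@2 c2@6 c3@8, authorship ..1...2.3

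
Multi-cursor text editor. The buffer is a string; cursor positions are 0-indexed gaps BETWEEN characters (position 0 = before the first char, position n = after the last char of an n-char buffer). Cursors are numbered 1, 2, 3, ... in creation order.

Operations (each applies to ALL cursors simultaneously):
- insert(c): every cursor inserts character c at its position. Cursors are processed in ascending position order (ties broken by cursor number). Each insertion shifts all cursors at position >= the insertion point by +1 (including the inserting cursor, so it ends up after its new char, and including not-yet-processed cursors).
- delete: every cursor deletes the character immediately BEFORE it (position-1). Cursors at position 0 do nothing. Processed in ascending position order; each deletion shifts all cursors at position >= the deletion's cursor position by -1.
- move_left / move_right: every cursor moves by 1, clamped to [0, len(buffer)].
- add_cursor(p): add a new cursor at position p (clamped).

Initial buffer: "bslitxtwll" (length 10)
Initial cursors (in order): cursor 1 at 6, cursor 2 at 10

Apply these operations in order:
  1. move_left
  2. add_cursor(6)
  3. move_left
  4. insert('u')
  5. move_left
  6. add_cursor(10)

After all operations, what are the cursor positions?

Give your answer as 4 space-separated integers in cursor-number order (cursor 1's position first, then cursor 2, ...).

After op 1 (move_left): buffer="bslitxtwll" (len 10), cursors c1@5 c2@9, authorship ..........
After op 2 (add_cursor(6)): buffer="bslitxtwll" (len 10), cursors c1@5 c3@6 c2@9, authorship ..........
After op 3 (move_left): buffer="bslitxtwll" (len 10), cursors c1@4 c3@5 c2@8, authorship ..........
After op 4 (insert('u')): buffer="bsliutuxtwull" (len 13), cursors c1@5 c3@7 c2@11, authorship ....1.3...2..
After op 5 (move_left): buffer="bsliutuxtwull" (len 13), cursors c1@4 c3@6 c2@10, authorship ....1.3...2..
After op 6 (add_cursor(10)): buffer="bsliutuxtwull" (len 13), cursors c1@4 c3@6 c2@10 c4@10, authorship ....1.3...2..

Answer: 4 10 6 10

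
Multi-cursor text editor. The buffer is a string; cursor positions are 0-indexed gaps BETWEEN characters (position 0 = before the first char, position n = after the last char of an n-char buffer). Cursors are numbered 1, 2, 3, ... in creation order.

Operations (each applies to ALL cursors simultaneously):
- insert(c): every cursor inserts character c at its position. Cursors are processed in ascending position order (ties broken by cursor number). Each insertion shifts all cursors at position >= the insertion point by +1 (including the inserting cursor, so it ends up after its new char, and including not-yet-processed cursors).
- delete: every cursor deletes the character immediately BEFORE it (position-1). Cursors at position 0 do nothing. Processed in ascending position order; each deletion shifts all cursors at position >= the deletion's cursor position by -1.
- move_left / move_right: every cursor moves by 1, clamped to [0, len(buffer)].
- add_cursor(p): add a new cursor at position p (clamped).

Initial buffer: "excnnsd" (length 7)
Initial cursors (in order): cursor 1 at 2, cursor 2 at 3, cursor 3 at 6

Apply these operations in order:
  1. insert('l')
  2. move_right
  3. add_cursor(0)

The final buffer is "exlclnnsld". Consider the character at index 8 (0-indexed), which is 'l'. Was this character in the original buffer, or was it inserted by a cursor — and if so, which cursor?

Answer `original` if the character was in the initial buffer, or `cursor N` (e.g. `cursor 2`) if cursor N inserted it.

Answer: cursor 3

Derivation:
After op 1 (insert('l')): buffer="exlclnnsld" (len 10), cursors c1@3 c2@5 c3@9, authorship ..1.2...3.
After op 2 (move_right): buffer="exlclnnsld" (len 10), cursors c1@4 c2@6 c3@10, authorship ..1.2...3.
After op 3 (add_cursor(0)): buffer="exlclnnsld" (len 10), cursors c4@0 c1@4 c2@6 c3@10, authorship ..1.2...3.
Authorship (.=original, N=cursor N): . . 1 . 2 . . . 3 .
Index 8: author = 3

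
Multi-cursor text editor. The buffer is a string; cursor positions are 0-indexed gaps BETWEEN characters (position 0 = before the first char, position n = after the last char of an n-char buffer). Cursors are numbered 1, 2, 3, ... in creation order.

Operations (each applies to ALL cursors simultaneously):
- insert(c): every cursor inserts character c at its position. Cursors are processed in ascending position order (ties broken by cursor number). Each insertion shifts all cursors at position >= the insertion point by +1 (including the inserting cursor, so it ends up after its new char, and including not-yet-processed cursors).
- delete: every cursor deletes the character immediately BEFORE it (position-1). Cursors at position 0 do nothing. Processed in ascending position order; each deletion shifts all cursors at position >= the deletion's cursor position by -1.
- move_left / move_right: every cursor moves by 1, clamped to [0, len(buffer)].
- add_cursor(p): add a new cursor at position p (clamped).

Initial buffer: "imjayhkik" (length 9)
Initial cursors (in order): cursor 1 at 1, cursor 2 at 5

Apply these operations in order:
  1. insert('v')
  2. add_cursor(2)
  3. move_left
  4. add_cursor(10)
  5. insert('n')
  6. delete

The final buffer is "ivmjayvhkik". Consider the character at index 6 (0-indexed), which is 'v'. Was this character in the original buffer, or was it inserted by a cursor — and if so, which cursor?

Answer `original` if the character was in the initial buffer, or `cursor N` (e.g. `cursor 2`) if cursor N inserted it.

Answer: cursor 2

Derivation:
After op 1 (insert('v')): buffer="ivmjayvhkik" (len 11), cursors c1@2 c2@7, authorship .1....2....
After op 2 (add_cursor(2)): buffer="ivmjayvhkik" (len 11), cursors c1@2 c3@2 c2@7, authorship .1....2....
After op 3 (move_left): buffer="ivmjayvhkik" (len 11), cursors c1@1 c3@1 c2@6, authorship .1....2....
After op 4 (add_cursor(10)): buffer="ivmjayvhkik" (len 11), cursors c1@1 c3@1 c2@6 c4@10, authorship .1....2....
After op 5 (insert('n')): buffer="innvmjaynvhkink" (len 15), cursors c1@3 c3@3 c2@9 c4@14, authorship .131....22...4.
After op 6 (delete): buffer="ivmjayvhkik" (len 11), cursors c1@1 c3@1 c2@6 c4@10, authorship .1....2....
Authorship (.=original, N=cursor N): . 1 . . . . 2 . . . .
Index 6: author = 2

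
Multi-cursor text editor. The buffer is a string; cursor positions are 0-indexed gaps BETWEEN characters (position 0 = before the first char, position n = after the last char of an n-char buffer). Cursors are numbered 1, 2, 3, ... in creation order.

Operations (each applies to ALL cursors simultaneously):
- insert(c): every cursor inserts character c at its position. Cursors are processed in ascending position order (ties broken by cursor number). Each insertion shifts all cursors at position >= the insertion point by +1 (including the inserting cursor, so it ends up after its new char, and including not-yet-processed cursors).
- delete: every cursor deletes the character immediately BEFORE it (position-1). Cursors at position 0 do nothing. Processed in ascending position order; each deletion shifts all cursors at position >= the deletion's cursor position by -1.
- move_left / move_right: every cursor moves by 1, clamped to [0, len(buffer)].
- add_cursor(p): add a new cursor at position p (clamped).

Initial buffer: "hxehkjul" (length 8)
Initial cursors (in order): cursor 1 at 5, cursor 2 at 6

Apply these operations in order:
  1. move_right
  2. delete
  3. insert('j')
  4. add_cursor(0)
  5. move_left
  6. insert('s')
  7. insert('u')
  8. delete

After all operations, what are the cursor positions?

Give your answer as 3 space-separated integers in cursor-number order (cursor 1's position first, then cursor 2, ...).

After op 1 (move_right): buffer="hxehkjul" (len 8), cursors c1@6 c2@7, authorship ........
After op 2 (delete): buffer="hxehkl" (len 6), cursors c1@5 c2@5, authorship ......
After op 3 (insert('j')): buffer="hxehkjjl" (len 8), cursors c1@7 c2@7, authorship .....12.
After op 4 (add_cursor(0)): buffer="hxehkjjl" (len 8), cursors c3@0 c1@7 c2@7, authorship .....12.
After op 5 (move_left): buffer="hxehkjjl" (len 8), cursors c3@0 c1@6 c2@6, authorship .....12.
After op 6 (insert('s')): buffer="shxehkjssjl" (len 11), cursors c3@1 c1@9 c2@9, authorship 3.....1122.
After op 7 (insert('u')): buffer="suhxehkjssuujl" (len 14), cursors c3@2 c1@12 c2@12, authorship 33.....112122.
After op 8 (delete): buffer="shxehkjssjl" (len 11), cursors c3@1 c1@9 c2@9, authorship 3.....1122.

Answer: 9 9 1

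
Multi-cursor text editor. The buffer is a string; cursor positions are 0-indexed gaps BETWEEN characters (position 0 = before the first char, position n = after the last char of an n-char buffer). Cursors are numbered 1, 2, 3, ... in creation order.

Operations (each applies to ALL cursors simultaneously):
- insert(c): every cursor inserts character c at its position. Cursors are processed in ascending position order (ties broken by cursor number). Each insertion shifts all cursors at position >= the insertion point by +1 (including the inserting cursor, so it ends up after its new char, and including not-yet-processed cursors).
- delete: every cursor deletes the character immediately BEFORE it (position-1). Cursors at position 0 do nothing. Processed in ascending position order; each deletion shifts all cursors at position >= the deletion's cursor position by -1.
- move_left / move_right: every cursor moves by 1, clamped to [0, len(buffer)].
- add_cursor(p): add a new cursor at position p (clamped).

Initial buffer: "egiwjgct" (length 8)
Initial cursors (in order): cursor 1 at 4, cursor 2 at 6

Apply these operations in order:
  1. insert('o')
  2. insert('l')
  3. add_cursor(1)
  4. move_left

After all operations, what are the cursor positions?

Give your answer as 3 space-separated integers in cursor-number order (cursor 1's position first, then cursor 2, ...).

After op 1 (insert('o')): buffer="egiwojgoct" (len 10), cursors c1@5 c2@8, authorship ....1..2..
After op 2 (insert('l')): buffer="egiwoljgolct" (len 12), cursors c1@6 c2@10, authorship ....11..22..
After op 3 (add_cursor(1)): buffer="egiwoljgolct" (len 12), cursors c3@1 c1@6 c2@10, authorship ....11..22..
After op 4 (move_left): buffer="egiwoljgolct" (len 12), cursors c3@0 c1@5 c2@9, authorship ....11..22..

Answer: 5 9 0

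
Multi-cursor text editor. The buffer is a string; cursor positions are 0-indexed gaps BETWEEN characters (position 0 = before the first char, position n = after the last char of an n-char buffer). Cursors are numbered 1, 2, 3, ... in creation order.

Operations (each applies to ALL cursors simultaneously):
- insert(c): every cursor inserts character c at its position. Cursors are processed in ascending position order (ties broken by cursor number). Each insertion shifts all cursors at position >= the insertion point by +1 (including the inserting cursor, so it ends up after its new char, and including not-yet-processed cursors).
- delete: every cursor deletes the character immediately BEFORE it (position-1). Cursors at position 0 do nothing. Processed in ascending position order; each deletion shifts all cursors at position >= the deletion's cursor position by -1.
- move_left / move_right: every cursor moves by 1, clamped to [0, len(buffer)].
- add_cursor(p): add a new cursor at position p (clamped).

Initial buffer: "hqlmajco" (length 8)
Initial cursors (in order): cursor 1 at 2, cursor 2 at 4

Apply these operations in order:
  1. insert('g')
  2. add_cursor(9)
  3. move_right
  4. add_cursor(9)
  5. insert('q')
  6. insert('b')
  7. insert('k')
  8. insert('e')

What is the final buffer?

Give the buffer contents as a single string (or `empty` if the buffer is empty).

After op 1 (insert('g')): buffer="hqglmgajco" (len 10), cursors c1@3 c2@6, authorship ..1..2....
After op 2 (add_cursor(9)): buffer="hqglmgajco" (len 10), cursors c1@3 c2@6 c3@9, authorship ..1..2....
After op 3 (move_right): buffer="hqglmgajco" (len 10), cursors c1@4 c2@7 c3@10, authorship ..1..2....
After op 4 (add_cursor(9)): buffer="hqglmgajco" (len 10), cursors c1@4 c2@7 c4@9 c3@10, authorship ..1..2....
After op 5 (insert('q')): buffer="hqglqmgaqjcqoq" (len 14), cursors c1@5 c2@9 c4@12 c3@14, authorship ..1.1.2.2..4.3
After op 6 (insert('b')): buffer="hqglqbmgaqbjcqboqb" (len 18), cursors c1@6 c2@11 c4@15 c3@18, authorship ..1.11.2.22..44.33
After op 7 (insert('k')): buffer="hqglqbkmgaqbkjcqbkoqbk" (len 22), cursors c1@7 c2@13 c4@18 c3@22, authorship ..1.111.2.222..444.333
After op 8 (insert('e')): buffer="hqglqbkemgaqbkejcqbkeoqbke" (len 26), cursors c1@8 c2@15 c4@21 c3@26, authorship ..1.1111.2.2222..4444.3333

Answer: hqglqbkemgaqbkejcqbkeoqbke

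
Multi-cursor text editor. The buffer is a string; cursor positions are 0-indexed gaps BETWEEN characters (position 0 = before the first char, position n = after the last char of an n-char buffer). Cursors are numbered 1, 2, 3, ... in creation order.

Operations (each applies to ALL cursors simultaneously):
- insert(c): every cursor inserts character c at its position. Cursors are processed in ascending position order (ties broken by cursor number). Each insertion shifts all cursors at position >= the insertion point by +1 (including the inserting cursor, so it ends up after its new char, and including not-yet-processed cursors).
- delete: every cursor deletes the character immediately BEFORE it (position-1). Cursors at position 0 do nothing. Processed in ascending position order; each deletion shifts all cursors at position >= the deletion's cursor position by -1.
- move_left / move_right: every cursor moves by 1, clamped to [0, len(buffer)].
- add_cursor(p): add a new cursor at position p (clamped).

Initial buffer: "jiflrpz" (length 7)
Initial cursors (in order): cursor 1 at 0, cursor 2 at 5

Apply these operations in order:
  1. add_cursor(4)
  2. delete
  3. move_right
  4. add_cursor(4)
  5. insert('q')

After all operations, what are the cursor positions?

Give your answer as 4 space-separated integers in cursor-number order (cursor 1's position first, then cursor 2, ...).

Answer: 2 8 8 8

Derivation:
After op 1 (add_cursor(4)): buffer="jiflrpz" (len 7), cursors c1@0 c3@4 c2@5, authorship .......
After op 2 (delete): buffer="jifpz" (len 5), cursors c1@0 c2@3 c3@3, authorship .....
After op 3 (move_right): buffer="jifpz" (len 5), cursors c1@1 c2@4 c3@4, authorship .....
After op 4 (add_cursor(4)): buffer="jifpz" (len 5), cursors c1@1 c2@4 c3@4 c4@4, authorship .....
After op 5 (insert('q')): buffer="jqifpqqqz" (len 9), cursors c1@2 c2@8 c3@8 c4@8, authorship .1...234.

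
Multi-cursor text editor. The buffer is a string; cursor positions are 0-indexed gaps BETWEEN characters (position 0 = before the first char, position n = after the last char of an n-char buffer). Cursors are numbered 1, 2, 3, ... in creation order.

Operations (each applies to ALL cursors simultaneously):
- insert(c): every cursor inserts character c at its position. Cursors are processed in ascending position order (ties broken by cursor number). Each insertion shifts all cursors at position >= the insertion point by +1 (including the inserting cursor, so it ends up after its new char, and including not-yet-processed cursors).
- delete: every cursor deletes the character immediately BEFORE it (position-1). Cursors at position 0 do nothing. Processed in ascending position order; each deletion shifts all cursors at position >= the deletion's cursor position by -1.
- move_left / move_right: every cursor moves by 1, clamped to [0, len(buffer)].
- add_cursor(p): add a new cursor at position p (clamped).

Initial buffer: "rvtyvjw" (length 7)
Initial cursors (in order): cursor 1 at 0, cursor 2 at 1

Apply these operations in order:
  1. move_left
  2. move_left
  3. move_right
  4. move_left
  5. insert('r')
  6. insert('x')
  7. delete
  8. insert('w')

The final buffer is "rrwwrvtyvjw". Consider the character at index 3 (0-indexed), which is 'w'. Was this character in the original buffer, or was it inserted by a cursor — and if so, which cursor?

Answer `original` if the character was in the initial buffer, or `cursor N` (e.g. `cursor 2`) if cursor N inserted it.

Answer: cursor 2

Derivation:
After op 1 (move_left): buffer="rvtyvjw" (len 7), cursors c1@0 c2@0, authorship .......
After op 2 (move_left): buffer="rvtyvjw" (len 7), cursors c1@0 c2@0, authorship .......
After op 3 (move_right): buffer="rvtyvjw" (len 7), cursors c1@1 c2@1, authorship .......
After op 4 (move_left): buffer="rvtyvjw" (len 7), cursors c1@0 c2@0, authorship .......
After op 5 (insert('r')): buffer="rrrvtyvjw" (len 9), cursors c1@2 c2@2, authorship 12.......
After op 6 (insert('x')): buffer="rrxxrvtyvjw" (len 11), cursors c1@4 c2@4, authorship 1212.......
After op 7 (delete): buffer="rrrvtyvjw" (len 9), cursors c1@2 c2@2, authorship 12.......
After op 8 (insert('w')): buffer="rrwwrvtyvjw" (len 11), cursors c1@4 c2@4, authorship 1212.......
Authorship (.=original, N=cursor N): 1 2 1 2 . . . . . . .
Index 3: author = 2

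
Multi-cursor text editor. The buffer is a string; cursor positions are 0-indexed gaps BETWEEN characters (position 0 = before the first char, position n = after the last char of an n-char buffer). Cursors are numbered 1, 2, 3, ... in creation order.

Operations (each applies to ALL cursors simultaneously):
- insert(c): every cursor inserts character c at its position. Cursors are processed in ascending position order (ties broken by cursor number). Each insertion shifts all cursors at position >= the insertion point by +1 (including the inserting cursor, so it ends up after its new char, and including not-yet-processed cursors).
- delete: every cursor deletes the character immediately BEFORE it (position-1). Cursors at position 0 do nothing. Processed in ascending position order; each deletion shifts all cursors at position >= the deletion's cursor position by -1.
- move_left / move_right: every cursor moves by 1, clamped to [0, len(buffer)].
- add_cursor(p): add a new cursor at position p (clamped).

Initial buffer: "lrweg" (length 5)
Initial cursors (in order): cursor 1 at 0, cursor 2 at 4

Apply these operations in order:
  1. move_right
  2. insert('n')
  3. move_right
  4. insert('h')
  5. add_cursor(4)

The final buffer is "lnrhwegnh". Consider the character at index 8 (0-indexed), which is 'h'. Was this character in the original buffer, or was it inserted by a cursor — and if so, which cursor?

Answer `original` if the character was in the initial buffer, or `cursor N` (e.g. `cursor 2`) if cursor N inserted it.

Answer: cursor 2

Derivation:
After op 1 (move_right): buffer="lrweg" (len 5), cursors c1@1 c2@5, authorship .....
After op 2 (insert('n')): buffer="lnrwegn" (len 7), cursors c1@2 c2@7, authorship .1....2
After op 3 (move_right): buffer="lnrwegn" (len 7), cursors c1@3 c2@7, authorship .1....2
After op 4 (insert('h')): buffer="lnrhwegnh" (len 9), cursors c1@4 c2@9, authorship .1.1...22
After op 5 (add_cursor(4)): buffer="lnrhwegnh" (len 9), cursors c1@4 c3@4 c2@9, authorship .1.1...22
Authorship (.=original, N=cursor N): . 1 . 1 . . . 2 2
Index 8: author = 2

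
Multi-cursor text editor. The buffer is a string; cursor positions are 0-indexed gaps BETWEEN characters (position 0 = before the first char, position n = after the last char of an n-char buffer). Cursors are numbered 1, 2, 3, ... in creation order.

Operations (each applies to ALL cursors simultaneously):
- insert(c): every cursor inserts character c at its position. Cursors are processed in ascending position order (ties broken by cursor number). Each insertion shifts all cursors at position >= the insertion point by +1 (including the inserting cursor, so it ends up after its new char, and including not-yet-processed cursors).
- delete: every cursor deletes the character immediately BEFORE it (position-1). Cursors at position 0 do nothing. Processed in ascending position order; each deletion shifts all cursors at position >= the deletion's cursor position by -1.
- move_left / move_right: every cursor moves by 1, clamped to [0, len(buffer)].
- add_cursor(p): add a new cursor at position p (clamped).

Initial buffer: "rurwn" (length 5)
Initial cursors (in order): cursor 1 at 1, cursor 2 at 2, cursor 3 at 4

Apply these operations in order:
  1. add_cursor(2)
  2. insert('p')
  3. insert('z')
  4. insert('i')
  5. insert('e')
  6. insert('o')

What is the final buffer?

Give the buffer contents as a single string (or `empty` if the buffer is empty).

Answer: rpzieouppzziieeoorwpzieon

Derivation:
After op 1 (add_cursor(2)): buffer="rurwn" (len 5), cursors c1@1 c2@2 c4@2 c3@4, authorship .....
After op 2 (insert('p')): buffer="rpupprwpn" (len 9), cursors c1@2 c2@5 c4@5 c3@8, authorship .1.24..3.
After op 3 (insert('z')): buffer="rpzuppzzrwpzn" (len 13), cursors c1@3 c2@8 c4@8 c3@12, authorship .11.2424..33.
After op 4 (insert('i')): buffer="rpziuppzziirwpzin" (len 17), cursors c1@4 c2@11 c4@11 c3@16, authorship .111.242424..333.
After op 5 (insert('e')): buffer="rpzieuppzziieerwpzien" (len 21), cursors c1@5 c2@14 c4@14 c3@20, authorship .1111.24242424..3333.
After op 6 (insert('o')): buffer="rpzieouppzziieeoorwpzieon" (len 25), cursors c1@6 c2@17 c4@17 c3@24, authorship .11111.2424242424..33333.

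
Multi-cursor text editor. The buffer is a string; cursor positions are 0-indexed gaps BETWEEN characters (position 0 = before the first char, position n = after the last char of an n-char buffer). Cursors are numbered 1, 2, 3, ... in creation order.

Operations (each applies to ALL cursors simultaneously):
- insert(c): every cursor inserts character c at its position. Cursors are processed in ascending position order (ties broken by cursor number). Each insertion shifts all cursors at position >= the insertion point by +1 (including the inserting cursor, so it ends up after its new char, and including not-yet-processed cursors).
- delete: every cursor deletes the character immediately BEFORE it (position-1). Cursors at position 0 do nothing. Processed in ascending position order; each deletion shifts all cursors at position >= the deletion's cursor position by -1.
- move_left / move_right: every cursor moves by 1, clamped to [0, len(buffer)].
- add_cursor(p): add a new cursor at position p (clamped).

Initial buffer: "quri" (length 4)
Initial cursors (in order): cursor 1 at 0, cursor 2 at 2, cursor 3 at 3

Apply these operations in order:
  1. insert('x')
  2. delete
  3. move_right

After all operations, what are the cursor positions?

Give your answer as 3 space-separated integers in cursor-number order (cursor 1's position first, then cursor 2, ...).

After op 1 (insert('x')): buffer="xquxrxi" (len 7), cursors c1@1 c2@4 c3@6, authorship 1..2.3.
After op 2 (delete): buffer="quri" (len 4), cursors c1@0 c2@2 c3@3, authorship ....
After op 3 (move_right): buffer="quri" (len 4), cursors c1@1 c2@3 c3@4, authorship ....

Answer: 1 3 4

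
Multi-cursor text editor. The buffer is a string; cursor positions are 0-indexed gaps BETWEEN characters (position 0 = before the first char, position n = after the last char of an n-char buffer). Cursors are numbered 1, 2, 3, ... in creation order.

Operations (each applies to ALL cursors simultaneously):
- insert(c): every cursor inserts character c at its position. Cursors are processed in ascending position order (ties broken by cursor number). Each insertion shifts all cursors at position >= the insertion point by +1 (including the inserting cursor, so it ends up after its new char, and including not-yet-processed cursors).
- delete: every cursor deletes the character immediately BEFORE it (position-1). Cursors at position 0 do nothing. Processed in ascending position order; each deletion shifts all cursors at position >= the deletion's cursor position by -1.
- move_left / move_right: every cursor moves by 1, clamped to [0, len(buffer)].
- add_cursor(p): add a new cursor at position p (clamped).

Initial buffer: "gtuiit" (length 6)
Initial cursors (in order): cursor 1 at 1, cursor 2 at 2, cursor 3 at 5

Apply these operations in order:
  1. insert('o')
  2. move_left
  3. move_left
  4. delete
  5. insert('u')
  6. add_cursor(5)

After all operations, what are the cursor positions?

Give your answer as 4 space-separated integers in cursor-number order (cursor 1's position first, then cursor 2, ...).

Answer: 1 3 7 5

Derivation:
After op 1 (insert('o')): buffer="gotouiiot" (len 9), cursors c1@2 c2@4 c3@8, authorship .1.2...3.
After op 2 (move_left): buffer="gotouiiot" (len 9), cursors c1@1 c2@3 c3@7, authorship .1.2...3.
After op 3 (move_left): buffer="gotouiiot" (len 9), cursors c1@0 c2@2 c3@6, authorship .1.2...3.
After op 4 (delete): buffer="gtouiot" (len 7), cursors c1@0 c2@1 c3@4, authorship ..2..3.
After op 5 (insert('u')): buffer="ugutouuiot" (len 10), cursors c1@1 c2@3 c3@7, authorship 1.2.2.3.3.
After op 6 (add_cursor(5)): buffer="ugutouuiot" (len 10), cursors c1@1 c2@3 c4@5 c3@7, authorship 1.2.2.3.3.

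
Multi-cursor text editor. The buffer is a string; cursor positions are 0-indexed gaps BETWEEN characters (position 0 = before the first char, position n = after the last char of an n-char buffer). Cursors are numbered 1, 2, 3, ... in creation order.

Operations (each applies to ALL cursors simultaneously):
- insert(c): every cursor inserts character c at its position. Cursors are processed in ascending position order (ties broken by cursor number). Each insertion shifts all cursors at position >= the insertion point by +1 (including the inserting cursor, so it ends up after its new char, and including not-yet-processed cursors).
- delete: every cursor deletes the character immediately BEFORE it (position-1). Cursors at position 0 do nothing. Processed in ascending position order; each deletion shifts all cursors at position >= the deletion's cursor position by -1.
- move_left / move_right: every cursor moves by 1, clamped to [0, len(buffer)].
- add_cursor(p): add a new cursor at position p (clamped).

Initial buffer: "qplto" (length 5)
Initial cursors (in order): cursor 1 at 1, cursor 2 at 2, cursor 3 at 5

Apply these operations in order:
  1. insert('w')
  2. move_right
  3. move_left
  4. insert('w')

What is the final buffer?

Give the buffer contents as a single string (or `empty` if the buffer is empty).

Answer: qwwpwwltoww

Derivation:
After op 1 (insert('w')): buffer="qwpwltow" (len 8), cursors c1@2 c2@4 c3@8, authorship .1.2...3
After op 2 (move_right): buffer="qwpwltow" (len 8), cursors c1@3 c2@5 c3@8, authorship .1.2...3
After op 3 (move_left): buffer="qwpwltow" (len 8), cursors c1@2 c2@4 c3@7, authorship .1.2...3
After op 4 (insert('w')): buffer="qwwpwwltoww" (len 11), cursors c1@3 c2@6 c3@10, authorship .11.22...33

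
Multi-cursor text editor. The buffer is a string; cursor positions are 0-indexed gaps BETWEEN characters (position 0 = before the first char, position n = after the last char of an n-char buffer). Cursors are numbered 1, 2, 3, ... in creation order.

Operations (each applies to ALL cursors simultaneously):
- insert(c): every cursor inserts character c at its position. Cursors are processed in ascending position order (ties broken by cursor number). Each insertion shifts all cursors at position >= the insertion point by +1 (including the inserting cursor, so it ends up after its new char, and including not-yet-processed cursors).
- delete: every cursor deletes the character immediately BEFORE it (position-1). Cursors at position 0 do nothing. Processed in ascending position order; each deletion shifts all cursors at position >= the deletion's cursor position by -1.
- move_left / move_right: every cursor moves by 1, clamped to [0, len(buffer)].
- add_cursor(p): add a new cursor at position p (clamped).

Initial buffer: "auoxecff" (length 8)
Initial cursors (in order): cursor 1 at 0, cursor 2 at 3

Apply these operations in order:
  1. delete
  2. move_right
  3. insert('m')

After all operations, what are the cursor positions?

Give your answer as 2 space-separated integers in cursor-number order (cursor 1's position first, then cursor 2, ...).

After op 1 (delete): buffer="auxecff" (len 7), cursors c1@0 c2@2, authorship .......
After op 2 (move_right): buffer="auxecff" (len 7), cursors c1@1 c2@3, authorship .......
After op 3 (insert('m')): buffer="amuxmecff" (len 9), cursors c1@2 c2@5, authorship .1..2....

Answer: 2 5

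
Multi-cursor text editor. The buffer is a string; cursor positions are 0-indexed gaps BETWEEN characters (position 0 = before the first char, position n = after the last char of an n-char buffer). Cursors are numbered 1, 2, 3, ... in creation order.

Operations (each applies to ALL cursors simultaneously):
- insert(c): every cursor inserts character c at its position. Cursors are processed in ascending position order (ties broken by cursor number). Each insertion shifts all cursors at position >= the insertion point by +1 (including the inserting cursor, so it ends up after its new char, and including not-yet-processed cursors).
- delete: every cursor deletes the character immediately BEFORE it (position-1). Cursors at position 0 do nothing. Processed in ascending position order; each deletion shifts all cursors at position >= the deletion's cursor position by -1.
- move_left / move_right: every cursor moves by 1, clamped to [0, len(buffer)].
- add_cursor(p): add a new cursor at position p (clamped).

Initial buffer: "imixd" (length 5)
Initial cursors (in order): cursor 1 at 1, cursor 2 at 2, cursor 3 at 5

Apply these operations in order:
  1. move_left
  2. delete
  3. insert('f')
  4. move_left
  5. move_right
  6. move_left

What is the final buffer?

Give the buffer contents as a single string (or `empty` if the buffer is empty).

Answer: ffmifd

Derivation:
After op 1 (move_left): buffer="imixd" (len 5), cursors c1@0 c2@1 c3@4, authorship .....
After op 2 (delete): buffer="mid" (len 3), cursors c1@0 c2@0 c3@2, authorship ...
After op 3 (insert('f')): buffer="ffmifd" (len 6), cursors c1@2 c2@2 c3@5, authorship 12..3.
After op 4 (move_left): buffer="ffmifd" (len 6), cursors c1@1 c2@1 c3@4, authorship 12..3.
After op 5 (move_right): buffer="ffmifd" (len 6), cursors c1@2 c2@2 c3@5, authorship 12..3.
After op 6 (move_left): buffer="ffmifd" (len 6), cursors c1@1 c2@1 c3@4, authorship 12..3.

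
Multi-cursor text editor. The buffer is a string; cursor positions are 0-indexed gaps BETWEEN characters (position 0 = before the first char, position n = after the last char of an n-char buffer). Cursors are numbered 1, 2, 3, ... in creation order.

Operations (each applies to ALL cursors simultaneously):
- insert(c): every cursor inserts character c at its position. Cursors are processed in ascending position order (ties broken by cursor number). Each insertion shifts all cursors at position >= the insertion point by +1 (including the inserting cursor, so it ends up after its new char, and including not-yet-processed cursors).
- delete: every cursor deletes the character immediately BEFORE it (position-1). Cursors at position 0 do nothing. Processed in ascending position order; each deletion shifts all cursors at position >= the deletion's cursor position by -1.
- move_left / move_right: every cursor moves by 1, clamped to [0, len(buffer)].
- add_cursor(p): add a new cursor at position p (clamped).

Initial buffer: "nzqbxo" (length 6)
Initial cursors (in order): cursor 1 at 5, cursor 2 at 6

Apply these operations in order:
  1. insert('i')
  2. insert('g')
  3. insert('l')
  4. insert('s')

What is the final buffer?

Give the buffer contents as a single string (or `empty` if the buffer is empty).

After op 1 (insert('i')): buffer="nzqbxioi" (len 8), cursors c1@6 c2@8, authorship .....1.2
After op 2 (insert('g')): buffer="nzqbxigoig" (len 10), cursors c1@7 c2@10, authorship .....11.22
After op 3 (insert('l')): buffer="nzqbxigloigl" (len 12), cursors c1@8 c2@12, authorship .....111.222
After op 4 (insert('s')): buffer="nzqbxiglsoigls" (len 14), cursors c1@9 c2@14, authorship .....1111.2222

Answer: nzqbxiglsoigls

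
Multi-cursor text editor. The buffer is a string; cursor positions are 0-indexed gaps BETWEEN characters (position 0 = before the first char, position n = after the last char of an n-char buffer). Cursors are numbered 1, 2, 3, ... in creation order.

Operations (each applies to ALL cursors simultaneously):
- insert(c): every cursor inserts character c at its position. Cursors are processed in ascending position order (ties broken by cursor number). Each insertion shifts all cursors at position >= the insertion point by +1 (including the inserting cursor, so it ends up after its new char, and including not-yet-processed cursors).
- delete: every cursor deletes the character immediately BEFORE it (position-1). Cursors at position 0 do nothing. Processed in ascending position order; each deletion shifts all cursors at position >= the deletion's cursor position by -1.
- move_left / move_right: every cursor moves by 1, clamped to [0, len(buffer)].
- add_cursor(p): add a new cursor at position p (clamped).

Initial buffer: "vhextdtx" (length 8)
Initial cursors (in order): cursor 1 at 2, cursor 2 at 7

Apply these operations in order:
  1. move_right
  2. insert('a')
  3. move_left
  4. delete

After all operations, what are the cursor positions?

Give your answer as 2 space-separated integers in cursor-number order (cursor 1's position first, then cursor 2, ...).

After op 1 (move_right): buffer="vhextdtx" (len 8), cursors c1@3 c2@8, authorship ........
After op 2 (insert('a')): buffer="vheaxtdtxa" (len 10), cursors c1@4 c2@10, authorship ...1.....2
After op 3 (move_left): buffer="vheaxtdtxa" (len 10), cursors c1@3 c2@9, authorship ...1.....2
After op 4 (delete): buffer="vhaxtdta" (len 8), cursors c1@2 c2@7, authorship ..1....2

Answer: 2 7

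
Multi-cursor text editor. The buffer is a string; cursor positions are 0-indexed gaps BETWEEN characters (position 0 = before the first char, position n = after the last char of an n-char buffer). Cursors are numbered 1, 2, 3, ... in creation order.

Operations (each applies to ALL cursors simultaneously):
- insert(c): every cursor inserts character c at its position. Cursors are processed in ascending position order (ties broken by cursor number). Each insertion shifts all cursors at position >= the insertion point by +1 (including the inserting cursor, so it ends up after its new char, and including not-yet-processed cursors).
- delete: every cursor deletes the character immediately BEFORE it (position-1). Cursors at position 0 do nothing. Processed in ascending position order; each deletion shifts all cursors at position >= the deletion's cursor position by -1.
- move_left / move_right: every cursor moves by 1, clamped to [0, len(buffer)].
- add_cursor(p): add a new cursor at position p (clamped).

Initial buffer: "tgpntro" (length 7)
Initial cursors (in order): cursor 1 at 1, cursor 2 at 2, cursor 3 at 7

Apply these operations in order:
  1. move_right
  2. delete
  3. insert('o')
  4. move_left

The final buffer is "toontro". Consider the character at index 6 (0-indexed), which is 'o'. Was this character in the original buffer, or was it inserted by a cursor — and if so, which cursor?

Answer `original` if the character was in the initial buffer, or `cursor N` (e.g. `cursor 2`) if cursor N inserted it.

Answer: cursor 3

Derivation:
After op 1 (move_right): buffer="tgpntro" (len 7), cursors c1@2 c2@3 c3@7, authorship .......
After op 2 (delete): buffer="tntr" (len 4), cursors c1@1 c2@1 c3@4, authorship ....
After op 3 (insert('o')): buffer="toontro" (len 7), cursors c1@3 c2@3 c3@7, authorship .12...3
After op 4 (move_left): buffer="toontro" (len 7), cursors c1@2 c2@2 c3@6, authorship .12...3
Authorship (.=original, N=cursor N): . 1 2 . . . 3
Index 6: author = 3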